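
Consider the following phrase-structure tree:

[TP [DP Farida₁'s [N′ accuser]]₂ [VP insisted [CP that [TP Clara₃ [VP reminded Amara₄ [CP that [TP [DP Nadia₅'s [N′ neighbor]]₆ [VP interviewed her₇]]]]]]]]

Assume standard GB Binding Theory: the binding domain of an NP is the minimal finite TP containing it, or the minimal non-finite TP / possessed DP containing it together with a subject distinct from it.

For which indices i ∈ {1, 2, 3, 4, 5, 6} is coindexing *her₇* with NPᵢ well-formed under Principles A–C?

*her* is a pronoun, so Principle B applies: it must be free in its binding domain.
Binding domain of *her₇*: the embedded TP, whose subject is [Nadia₅'s neighbor]₆.
*Farida₁* and the pronoun do not c-command one another → neither Principle B nor Principle C is at stake; coindexation permitted.
*[Farida₁'s accuser]₂* c-commands the pronoun but from outside its binding domain, and is not c-commanded by it → coindexation permitted.
*Clara₃* c-commands the pronoun but from outside its binding domain, and is not c-commanded by it → coindexation permitted.
*Amara₄* c-commands the pronoun but from outside its binding domain, and is not c-commanded by it → coindexation permitted.
*Nadia₅* and the pronoun do not c-command one another → neither Principle B nor Principle C is at stake; coindexation permitted.
*[Nadia₅'s neighbor]₆* c-commands the pronoun within its binding domain → coindexation would violate Principle B.

{1, 2, 3, 4, 5}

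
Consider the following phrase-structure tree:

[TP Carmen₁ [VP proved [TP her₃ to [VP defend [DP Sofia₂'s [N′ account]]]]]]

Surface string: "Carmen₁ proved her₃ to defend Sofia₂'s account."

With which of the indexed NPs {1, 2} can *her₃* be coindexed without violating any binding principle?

*her* is a pronoun, so Principle B applies: it must be free in its binding domain.
Binding domain of *her₃*: the matrix TP, whose subject is Carmen₁.
*Carmen₁* c-commands the pronoun within its binding domain → coindexation would violate Principle B.
*Sofia₂*: the pronoun c-commands this R-expression → coindexation would violate Principle C on *Sofia₂*.

none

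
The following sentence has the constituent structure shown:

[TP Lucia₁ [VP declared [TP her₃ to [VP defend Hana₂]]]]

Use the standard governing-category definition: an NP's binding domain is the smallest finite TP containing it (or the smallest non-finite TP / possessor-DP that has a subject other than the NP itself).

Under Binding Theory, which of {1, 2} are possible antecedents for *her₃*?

none

*her* is a pronoun, so Principle B applies: it must be free in its binding domain.
Binding domain of *her₃*: the matrix TP, whose subject is Lucia₁.
*Lucia₁* c-commands the pronoun within its binding domain → coindexation would violate Principle B.
*Hana₂*: the pronoun c-commands this R-expression → coindexation would violate Principle C on *Hana₂*.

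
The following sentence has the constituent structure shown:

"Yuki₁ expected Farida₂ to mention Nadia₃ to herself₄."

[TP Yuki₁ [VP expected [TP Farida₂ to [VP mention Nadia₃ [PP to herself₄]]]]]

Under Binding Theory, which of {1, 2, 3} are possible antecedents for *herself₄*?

*herself* is an anaphor, so Principle A applies: it must be bound in its binding domain.
Binding domain of *herself₄*: the embedded TP, whose subject is Farida₂.
*Yuki₁* c-commands the anaphor but is outside its binding domain → cannot satisfy Principle A.
*Farida₂* c-commands the anaphor within its binding domain → licit binder.
*Nadia₃* c-commands the anaphor within its binding domain → licit binder.

{2, 3}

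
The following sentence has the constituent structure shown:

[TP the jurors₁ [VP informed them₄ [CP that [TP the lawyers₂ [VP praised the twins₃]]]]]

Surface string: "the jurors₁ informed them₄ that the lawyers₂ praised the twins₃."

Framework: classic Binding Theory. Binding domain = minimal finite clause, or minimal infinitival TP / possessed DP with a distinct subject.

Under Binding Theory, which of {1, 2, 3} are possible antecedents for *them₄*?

none

*them* is a pronoun, so Principle B applies: it must be free in its binding domain.
Binding domain of *them₄*: the matrix TP, whose subject is the jurors₁.
*the jurors₁* c-commands the pronoun within its binding domain → coindexation would violate Principle B.
*the lawyers₂*: the pronoun c-commands this R-expression → coindexation would violate Principle C on *the lawyers₂*.
*the twins₃*: the pronoun c-commands this R-expression → coindexation would violate Principle C on *the twins₃*.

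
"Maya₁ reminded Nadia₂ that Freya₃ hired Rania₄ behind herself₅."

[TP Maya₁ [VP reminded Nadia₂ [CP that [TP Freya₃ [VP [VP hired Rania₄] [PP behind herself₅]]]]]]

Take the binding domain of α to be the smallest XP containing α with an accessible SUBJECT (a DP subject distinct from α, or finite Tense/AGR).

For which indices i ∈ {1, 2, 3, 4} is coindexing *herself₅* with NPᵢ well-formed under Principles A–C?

*herself* is an anaphor, so Principle A applies: it must be bound in its binding domain.
Binding domain of *herself₅*: the embedded TP, whose subject is Freya₃.
*Maya₁* c-commands the anaphor but is outside its binding domain → cannot satisfy Principle A.
*Nadia₂* c-commands the anaphor but is outside its binding domain → cannot satisfy Principle A.
*Freya₃* c-commands the anaphor within its binding domain → licit binder.
*Rania₄* does not c-command the anaphor → cannot bind it.

{3}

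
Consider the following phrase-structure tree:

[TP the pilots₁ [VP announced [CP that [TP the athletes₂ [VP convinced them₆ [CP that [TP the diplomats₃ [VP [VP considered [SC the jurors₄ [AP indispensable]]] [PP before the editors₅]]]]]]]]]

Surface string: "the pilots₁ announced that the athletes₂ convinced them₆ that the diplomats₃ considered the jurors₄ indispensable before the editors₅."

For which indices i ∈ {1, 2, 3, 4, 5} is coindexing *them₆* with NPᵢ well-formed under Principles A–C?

*them* is a pronoun, so Principle B applies: it must be free in its binding domain.
Binding domain of *them₆*: the embedded TP, whose subject is the athletes₂.
*the pilots₁* c-commands the pronoun but from outside its binding domain, and is not c-commanded by it → coindexation permitted.
*the athletes₂* c-commands the pronoun within its binding domain → coindexation would violate Principle B.
*the diplomats₃*: the pronoun c-commands this R-expression → coindexation would violate Principle C on *the diplomats₃*.
*the jurors₄*: the pronoun c-commands this R-expression → coindexation would violate Principle C on *the jurors₄*.
*the editors₅*: the pronoun c-commands this R-expression → coindexation would violate Principle C on *the editors₅*.

{1}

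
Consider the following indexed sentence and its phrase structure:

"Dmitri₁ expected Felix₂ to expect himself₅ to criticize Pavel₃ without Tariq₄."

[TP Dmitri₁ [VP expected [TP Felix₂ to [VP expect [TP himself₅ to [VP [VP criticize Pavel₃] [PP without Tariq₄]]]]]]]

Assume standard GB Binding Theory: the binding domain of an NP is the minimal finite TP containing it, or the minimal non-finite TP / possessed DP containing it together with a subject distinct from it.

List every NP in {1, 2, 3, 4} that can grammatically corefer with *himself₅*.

{2}

*himself* is an anaphor, so Principle A applies: it must be bound in its binding domain.
Binding domain of *himself₅*: the embedded TP, whose subject is Felix₂.
*Dmitri₁* c-commands the anaphor but is outside its binding domain → cannot satisfy Principle A.
*Felix₂* c-commands the anaphor within its binding domain → licit binder.
*Pavel₃* does not c-command the anaphor → cannot bind it.
*Tariq₄* does not c-command the anaphor → cannot bind it.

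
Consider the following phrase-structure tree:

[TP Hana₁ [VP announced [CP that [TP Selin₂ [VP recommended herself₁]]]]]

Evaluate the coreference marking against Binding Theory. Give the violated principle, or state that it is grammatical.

Principle A

The two coindexed NPs are *Hana₁* and *herself₁*.
*herself₁* is an anaphor. Principle A requires it to be bound within its binding domain — the embedded TP, whose subject is Selin₂.
Within that domain it is c-commanded by *Selin₂*, which does not share its index.
*Hana₁* does c-command the anaphor, but from outside its binding domain.
The anaphor is unbound in its domain → Principle A violation.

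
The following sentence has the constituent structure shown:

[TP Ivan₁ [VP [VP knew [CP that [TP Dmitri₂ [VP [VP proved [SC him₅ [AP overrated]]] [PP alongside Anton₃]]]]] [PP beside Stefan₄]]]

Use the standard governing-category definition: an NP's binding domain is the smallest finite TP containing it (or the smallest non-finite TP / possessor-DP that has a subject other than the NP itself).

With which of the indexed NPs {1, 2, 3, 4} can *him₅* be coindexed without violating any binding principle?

*him* is a pronoun, so Principle B applies: it must be free in its binding domain.
Binding domain of *him₅*: the embedded TP, whose subject is Dmitri₂.
*Ivan₁* c-commands the pronoun but from outside its binding domain, and is not c-commanded by it → coindexation permitted.
*Dmitri₂* c-commands the pronoun within its binding domain → coindexation would violate Principle B.
*Anton₃* and the pronoun do not c-command one another → neither Principle B nor Principle C is at stake; coindexation permitted.
*Stefan₄* and the pronoun do not c-command one another → neither Principle B nor Principle C is at stake; coindexation permitted.

{1, 3, 4}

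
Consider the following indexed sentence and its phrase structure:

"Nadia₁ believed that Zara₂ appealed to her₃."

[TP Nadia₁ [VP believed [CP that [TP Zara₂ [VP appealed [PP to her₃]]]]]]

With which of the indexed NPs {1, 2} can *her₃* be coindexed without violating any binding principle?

{1}

*her* is a pronoun, so Principle B applies: it must be free in its binding domain.
Binding domain of *her₃*: the embedded TP, whose subject is Zara₂.
*Nadia₁* c-commands the pronoun but from outside its binding domain, and is not c-commanded by it → coindexation permitted.
*Zara₂* c-commands the pronoun within its binding domain → coindexation would violate Principle B.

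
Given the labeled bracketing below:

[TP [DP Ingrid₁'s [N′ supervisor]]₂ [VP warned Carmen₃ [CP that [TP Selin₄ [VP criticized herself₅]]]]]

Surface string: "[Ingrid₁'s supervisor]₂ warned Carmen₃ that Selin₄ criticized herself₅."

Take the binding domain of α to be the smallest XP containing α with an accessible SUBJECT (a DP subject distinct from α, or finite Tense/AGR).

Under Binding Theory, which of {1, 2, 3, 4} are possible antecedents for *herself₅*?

{4}

*herself* is an anaphor, so Principle A applies: it must be bound in its binding domain.
Binding domain of *herself₅*: the embedded TP, whose subject is Selin₄.
*Ingrid₁* does not c-command the anaphor → cannot bind it.
*[Ingrid₁'s supervisor]₂* c-commands the anaphor but is outside its binding domain → cannot satisfy Principle A.
*Carmen₃* c-commands the anaphor but is outside its binding domain → cannot satisfy Principle A.
*Selin₄* c-commands the anaphor within its binding domain → licit binder.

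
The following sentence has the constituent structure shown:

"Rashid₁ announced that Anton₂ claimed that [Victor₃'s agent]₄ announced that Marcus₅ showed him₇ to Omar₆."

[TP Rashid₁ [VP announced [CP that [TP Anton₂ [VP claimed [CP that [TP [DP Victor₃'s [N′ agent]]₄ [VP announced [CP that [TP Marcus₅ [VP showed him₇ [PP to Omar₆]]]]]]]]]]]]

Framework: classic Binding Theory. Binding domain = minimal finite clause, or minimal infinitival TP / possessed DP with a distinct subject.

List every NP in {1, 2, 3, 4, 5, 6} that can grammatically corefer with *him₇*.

{1, 2, 3, 4}

*him* is a pronoun, so Principle B applies: it must be free in its binding domain.
Binding domain of *him₇*: the embedded TP, whose subject is Marcus₅.
*Rashid₁* c-commands the pronoun but from outside its binding domain, and is not c-commanded by it → coindexation permitted.
*Anton₂* c-commands the pronoun but from outside its binding domain, and is not c-commanded by it → coindexation permitted.
*Victor₃* and the pronoun do not c-command one another → neither Principle B nor Principle C is at stake; coindexation permitted.
*[Victor₃'s agent]₄* c-commands the pronoun but from outside its binding domain, and is not c-commanded by it → coindexation permitted.
*Marcus₅* c-commands the pronoun within its binding domain → coindexation would violate Principle B.
*Omar₆*: the pronoun c-commands this R-expression → coindexation would violate Principle C on *Omar₆*.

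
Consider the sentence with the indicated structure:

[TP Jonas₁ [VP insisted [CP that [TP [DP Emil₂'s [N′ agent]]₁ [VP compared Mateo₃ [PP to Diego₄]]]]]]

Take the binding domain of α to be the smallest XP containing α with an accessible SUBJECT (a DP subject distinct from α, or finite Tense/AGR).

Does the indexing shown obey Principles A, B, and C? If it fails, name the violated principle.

Principle C

The two coindexed NPs are *[Emil₂'s agent]₁* and *Jonas₁*.
*[Emil₂'s agent]₁* is an R-expression. Principle C requires it to be free everywhere.
*Jonas₁* c-commands it and carries the same index.
The R-expression is bound → Principle C violation.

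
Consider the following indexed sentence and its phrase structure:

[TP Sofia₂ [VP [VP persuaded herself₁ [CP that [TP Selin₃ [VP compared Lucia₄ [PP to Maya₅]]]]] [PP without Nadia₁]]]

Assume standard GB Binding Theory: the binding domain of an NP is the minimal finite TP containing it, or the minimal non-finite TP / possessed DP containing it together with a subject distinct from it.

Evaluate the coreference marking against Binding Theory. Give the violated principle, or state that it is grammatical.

The two coindexed NPs are *Nadia₁* and *herself₁*.
*herself₁* is an anaphor. Principle A requires it to be bound within its binding domain — the matrix TP, whose subject is Sofia₂.
Within that domain it is c-commanded by *Sofia₂*, which does not share its index.
*Nadia₁* does not c-command the anaphor at all.
The anaphor is unbound in its domain → Principle A violation.

Principle A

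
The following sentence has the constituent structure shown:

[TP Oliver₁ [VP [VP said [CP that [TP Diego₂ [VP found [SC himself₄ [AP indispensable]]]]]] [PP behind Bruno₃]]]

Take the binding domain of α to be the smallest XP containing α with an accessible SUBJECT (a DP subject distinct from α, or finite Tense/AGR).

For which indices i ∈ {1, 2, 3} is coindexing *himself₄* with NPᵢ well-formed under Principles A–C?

*himself* is an anaphor, so Principle A applies: it must be bound in its binding domain.
Binding domain of *himself₄*: the embedded TP, whose subject is Diego₂.
*Oliver₁* c-commands the anaphor but is outside its binding domain → cannot satisfy Principle A.
*Diego₂* c-commands the anaphor within its binding domain → licit binder.
*Bruno₃* does not c-command the anaphor → cannot bind it.

{2}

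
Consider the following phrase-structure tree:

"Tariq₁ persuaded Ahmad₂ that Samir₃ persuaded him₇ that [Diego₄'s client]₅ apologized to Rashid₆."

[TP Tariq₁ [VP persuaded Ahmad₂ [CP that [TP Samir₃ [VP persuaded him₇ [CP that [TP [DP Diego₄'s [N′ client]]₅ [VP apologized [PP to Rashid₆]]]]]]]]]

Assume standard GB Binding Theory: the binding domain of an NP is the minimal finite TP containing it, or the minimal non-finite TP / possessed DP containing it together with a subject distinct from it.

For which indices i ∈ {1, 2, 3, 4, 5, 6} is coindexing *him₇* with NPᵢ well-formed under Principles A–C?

{1, 2}

*him* is a pronoun, so Principle B applies: it must be free in its binding domain.
Binding domain of *him₇*: the embedded TP, whose subject is Samir₃.
*Tariq₁* c-commands the pronoun but from outside its binding domain, and is not c-commanded by it → coindexation permitted.
*Ahmad₂* c-commands the pronoun but from outside its binding domain, and is not c-commanded by it → coindexation permitted.
*Samir₃* c-commands the pronoun within its binding domain → coindexation would violate Principle B.
*Diego₄*: the pronoun c-commands this R-expression → coindexation would violate Principle C on *Diego₄*.
*[Diego₄'s client]₅*: the pronoun c-commands this R-expression → coindexation would violate Principle C on *[Diego₄'s client]₅*.
*Rashid₆*: the pronoun c-commands this R-expression → coindexation would violate Principle C on *Rashid₆*.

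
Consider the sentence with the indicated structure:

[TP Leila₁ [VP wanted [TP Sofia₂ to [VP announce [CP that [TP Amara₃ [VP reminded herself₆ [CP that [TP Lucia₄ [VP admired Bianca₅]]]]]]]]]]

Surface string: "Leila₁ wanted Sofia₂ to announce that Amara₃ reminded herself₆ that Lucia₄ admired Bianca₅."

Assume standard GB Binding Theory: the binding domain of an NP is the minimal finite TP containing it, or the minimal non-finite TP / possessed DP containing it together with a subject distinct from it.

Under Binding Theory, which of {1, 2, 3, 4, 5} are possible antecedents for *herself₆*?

{3}

*herself* is an anaphor, so Principle A applies: it must be bound in its binding domain.
Binding domain of *herself₆*: the embedded TP, whose subject is Amara₃.
*Leila₁* c-commands the anaphor but is outside its binding domain → cannot satisfy Principle A.
*Sofia₂* c-commands the anaphor but is outside its binding domain → cannot satisfy Principle A.
*Amara₃* c-commands the anaphor within its binding domain → licit binder.
*Lucia₄* does not c-command the anaphor → cannot bind it.
*Bianca₅* does not c-command the anaphor → cannot bind it.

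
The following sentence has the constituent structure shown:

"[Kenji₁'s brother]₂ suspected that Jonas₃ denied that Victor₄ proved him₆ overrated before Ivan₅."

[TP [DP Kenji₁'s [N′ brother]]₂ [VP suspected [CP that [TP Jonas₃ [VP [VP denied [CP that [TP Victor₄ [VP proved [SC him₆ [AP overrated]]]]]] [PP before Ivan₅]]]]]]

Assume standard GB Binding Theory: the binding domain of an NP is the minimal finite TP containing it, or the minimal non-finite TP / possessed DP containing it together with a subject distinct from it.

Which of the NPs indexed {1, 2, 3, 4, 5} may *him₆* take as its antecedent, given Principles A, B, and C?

*him* is a pronoun, so Principle B applies: it must be free in its binding domain.
Binding domain of *him₆*: the embedded TP, whose subject is Victor₄.
*Kenji₁* and the pronoun do not c-command one another → neither Principle B nor Principle C is at stake; coindexation permitted.
*[Kenji₁'s brother]₂* c-commands the pronoun but from outside its binding domain, and is not c-commanded by it → coindexation permitted.
*Jonas₃* c-commands the pronoun but from outside its binding domain, and is not c-commanded by it → coindexation permitted.
*Victor₄* c-commands the pronoun within its binding domain → coindexation would violate Principle B.
*Ivan₅* and the pronoun do not c-command one another → neither Principle B nor Principle C is at stake; coindexation permitted.

{1, 2, 3, 5}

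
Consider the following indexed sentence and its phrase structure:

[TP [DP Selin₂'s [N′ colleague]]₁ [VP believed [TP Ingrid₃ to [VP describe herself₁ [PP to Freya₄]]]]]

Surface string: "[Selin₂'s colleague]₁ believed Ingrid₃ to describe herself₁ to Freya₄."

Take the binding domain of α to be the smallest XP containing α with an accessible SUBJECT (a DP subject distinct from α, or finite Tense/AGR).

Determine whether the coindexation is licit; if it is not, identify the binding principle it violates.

Principle A

The two coindexed NPs are *[Selin₂'s colleague]₁* and *herself₁*.
*herself₁* is an anaphor. Principle A requires it to be bound within its binding domain — the embedded TP, whose subject is Ingrid₃.
Within that domain it is c-commanded by *Ingrid₃*, which does not share its index.
*[Selin₂'s colleague]₁* does c-command the anaphor, but from outside its binding domain.
The anaphor is unbound in its domain → Principle A violation.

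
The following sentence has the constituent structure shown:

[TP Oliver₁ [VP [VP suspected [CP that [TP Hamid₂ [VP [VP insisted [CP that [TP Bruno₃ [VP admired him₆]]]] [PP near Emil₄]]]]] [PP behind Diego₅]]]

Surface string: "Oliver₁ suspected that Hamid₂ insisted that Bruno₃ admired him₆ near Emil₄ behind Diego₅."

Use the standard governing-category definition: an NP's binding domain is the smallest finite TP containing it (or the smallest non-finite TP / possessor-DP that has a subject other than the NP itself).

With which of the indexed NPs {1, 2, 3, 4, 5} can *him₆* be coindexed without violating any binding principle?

*him* is a pronoun, so Principle B applies: it must be free in its binding domain.
Binding domain of *him₆*: the embedded TP, whose subject is Bruno₃.
*Oliver₁* c-commands the pronoun but from outside its binding domain, and is not c-commanded by it → coindexation permitted.
*Hamid₂* c-commands the pronoun but from outside its binding domain, and is not c-commanded by it → coindexation permitted.
*Bruno₃* c-commands the pronoun within its binding domain → coindexation would violate Principle B.
*Emil₄* and the pronoun do not c-command one another → neither Principle B nor Principle C is at stake; coindexation permitted.
*Diego₅* and the pronoun do not c-command one another → neither Principle B nor Principle C is at stake; coindexation permitted.

{1, 2, 4, 5}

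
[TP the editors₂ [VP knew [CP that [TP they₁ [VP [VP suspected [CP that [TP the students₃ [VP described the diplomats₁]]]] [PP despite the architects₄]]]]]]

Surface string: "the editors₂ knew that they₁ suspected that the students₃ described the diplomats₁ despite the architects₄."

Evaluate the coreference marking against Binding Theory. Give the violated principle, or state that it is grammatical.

Principle C

The two coindexed NPs are *they₁* and *the diplomats₁*.
*the diplomats₁* is an R-expression. Principle C requires it to be free everywhere.
*they₁* c-commands it and carries the same index.
The R-expression is bound → Principle C violation.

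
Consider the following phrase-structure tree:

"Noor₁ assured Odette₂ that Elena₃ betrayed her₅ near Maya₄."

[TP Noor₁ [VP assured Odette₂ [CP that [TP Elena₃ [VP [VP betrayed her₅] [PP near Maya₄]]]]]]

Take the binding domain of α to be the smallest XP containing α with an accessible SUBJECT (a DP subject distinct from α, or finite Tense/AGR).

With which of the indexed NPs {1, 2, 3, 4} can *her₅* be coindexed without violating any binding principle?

*her* is a pronoun, so Principle B applies: it must be free in its binding domain.
Binding domain of *her₅*: the embedded TP, whose subject is Elena₃.
*Noor₁* c-commands the pronoun but from outside its binding domain, and is not c-commanded by it → coindexation permitted.
*Odette₂* c-commands the pronoun but from outside its binding domain, and is not c-commanded by it → coindexation permitted.
*Elena₃* c-commands the pronoun within its binding domain → coindexation would violate Principle B.
*Maya₄* and the pronoun do not c-command one another → neither Principle B nor Principle C is at stake; coindexation permitted.

{1, 2, 4}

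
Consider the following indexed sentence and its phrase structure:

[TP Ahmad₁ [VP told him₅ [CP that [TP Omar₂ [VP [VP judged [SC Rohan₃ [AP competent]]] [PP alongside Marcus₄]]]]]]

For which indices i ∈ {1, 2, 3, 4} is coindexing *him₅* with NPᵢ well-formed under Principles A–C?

*him* is a pronoun, so Principle B applies: it must be free in its binding domain.
Binding domain of *him₅*: the matrix TP, whose subject is Ahmad₁.
*Ahmad₁* c-commands the pronoun within its binding domain → coindexation would violate Principle B.
*Omar₂*: the pronoun c-commands this R-expression → coindexation would violate Principle C on *Omar₂*.
*Rohan₃*: the pronoun c-commands this R-expression → coindexation would violate Principle C on *Rohan₃*.
*Marcus₄*: the pronoun c-commands this R-expression → coindexation would violate Principle C on *Marcus₄*.

none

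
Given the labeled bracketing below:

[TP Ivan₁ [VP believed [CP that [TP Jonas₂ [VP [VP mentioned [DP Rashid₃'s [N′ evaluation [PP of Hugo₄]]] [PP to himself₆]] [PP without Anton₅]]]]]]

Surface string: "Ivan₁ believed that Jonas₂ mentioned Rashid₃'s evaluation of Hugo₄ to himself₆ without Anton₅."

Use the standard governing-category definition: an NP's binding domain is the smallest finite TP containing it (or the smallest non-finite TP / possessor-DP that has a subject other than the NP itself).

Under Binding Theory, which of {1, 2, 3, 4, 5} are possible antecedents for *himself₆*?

{2}

*himself* is an anaphor, so Principle A applies: it must be bound in its binding domain.
Binding domain of *himself₆*: the embedded TP, whose subject is Jonas₂.
*Ivan₁* c-commands the anaphor but is outside its binding domain → cannot satisfy Principle A.
*Jonas₂* c-commands the anaphor within its binding domain → licit binder.
*Rashid₃* does not c-command the anaphor → cannot bind it.
*Hugo₄* does not c-command the anaphor → cannot bind it.
*Anton₅* does not c-command the anaphor → cannot bind it.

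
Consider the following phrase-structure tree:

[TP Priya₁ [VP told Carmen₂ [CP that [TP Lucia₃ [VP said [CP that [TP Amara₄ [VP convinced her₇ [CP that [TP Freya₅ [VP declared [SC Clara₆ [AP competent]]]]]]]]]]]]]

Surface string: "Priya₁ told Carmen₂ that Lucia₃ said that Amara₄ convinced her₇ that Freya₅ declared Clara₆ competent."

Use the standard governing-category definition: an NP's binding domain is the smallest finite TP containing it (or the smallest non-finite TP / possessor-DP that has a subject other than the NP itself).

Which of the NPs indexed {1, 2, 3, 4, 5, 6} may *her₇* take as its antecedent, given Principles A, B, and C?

*her* is a pronoun, so Principle B applies: it must be free in its binding domain.
Binding domain of *her₇*: the embedded TP, whose subject is Amara₄.
*Priya₁* c-commands the pronoun but from outside its binding domain, and is not c-commanded by it → coindexation permitted.
*Carmen₂* c-commands the pronoun but from outside its binding domain, and is not c-commanded by it → coindexation permitted.
*Lucia₃* c-commands the pronoun but from outside its binding domain, and is not c-commanded by it → coindexation permitted.
*Amara₄* c-commands the pronoun within its binding domain → coindexation would violate Principle B.
*Freya₅*: the pronoun c-commands this R-expression → coindexation would violate Principle C on *Freya₅*.
*Clara₆*: the pronoun c-commands this R-expression → coindexation would violate Principle C on *Clara₆*.

{1, 2, 3}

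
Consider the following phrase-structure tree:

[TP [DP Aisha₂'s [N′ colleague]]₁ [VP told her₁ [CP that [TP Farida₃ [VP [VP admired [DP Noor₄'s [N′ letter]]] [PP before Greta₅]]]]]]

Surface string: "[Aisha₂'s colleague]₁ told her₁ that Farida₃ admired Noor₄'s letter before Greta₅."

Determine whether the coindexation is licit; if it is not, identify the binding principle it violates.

Principle B

The two coindexed NPs are *[Aisha₂'s colleague]₁* and *her₁*.
*her₁* is a pronoun. Its binding domain is the matrix TP, whose subject is [Aisha₂'s colleague]₁.
*[Aisha₂'s colleague]₁* c-commands it within that domain and carries the same index.
The pronoun is locally bound → Principle B violation.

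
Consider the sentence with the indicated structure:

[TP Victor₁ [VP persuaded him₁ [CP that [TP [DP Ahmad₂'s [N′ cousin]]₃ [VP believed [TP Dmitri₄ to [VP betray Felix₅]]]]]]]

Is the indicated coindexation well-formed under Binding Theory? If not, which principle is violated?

Principle B

The two coindexed NPs are *Victor₁* and *him₁*.
*him₁* is a pronoun. Its binding domain is the matrix TP, whose subject is Victor₁.
*Victor₁* c-commands it within that domain and carries the same index.
The pronoun is locally bound → Principle B violation.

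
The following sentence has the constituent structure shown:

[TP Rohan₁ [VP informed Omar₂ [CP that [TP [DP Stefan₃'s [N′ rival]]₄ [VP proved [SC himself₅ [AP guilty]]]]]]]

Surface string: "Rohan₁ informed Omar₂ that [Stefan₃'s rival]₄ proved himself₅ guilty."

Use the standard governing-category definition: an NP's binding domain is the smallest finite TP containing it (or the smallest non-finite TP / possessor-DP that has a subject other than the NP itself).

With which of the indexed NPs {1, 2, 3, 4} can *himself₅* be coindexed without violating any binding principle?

*himself* is an anaphor, so Principle A applies: it must be bound in its binding domain.
Binding domain of *himself₅*: the embedded TP, whose subject is [Stefan₃'s rival]₄.
*Rohan₁* c-commands the anaphor but is outside its binding domain → cannot satisfy Principle A.
*Omar₂* c-commands the anaphor but is outside its binding domain → cannot satisfy Principle A.
*Stefan₃* does not c-command the anaphor → cannot bind it.
*[Stefan₃'s rival]₄* c-commands the anaphor within its binding domain → licit binder.

{4}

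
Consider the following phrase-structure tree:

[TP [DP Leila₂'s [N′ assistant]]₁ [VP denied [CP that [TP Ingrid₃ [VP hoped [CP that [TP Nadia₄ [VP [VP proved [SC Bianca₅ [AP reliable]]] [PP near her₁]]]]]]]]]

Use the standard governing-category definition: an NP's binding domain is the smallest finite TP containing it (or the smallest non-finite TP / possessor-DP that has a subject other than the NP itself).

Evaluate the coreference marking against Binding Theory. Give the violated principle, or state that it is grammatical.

The two coindexed NPs are *[Leila₂'s assistant]₁* and *her₁*.
*her₁* is a pronoun; its binding domain is the embedded TP, whose subject is Nadia₄. Within that domain it is c-commanded only by *Nadia₄*, which carries a different index — the pronoun is free locally, so Principle B holds.
*[Leila₂'s assistant]₁* is an R-expression; *her₁* does not c-command it, and no other NP shares its index, so Principle C is satisfied.
All principles are respected.

grammatical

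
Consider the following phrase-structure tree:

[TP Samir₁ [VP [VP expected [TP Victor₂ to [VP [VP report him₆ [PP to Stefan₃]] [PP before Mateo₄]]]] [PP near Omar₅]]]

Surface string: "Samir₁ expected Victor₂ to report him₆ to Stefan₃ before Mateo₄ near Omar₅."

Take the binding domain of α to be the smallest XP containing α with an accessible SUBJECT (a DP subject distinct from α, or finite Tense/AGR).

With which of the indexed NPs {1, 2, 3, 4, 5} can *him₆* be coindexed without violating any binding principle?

{1, 4, 5}

*him* is a pronoun, so Principle B applies: it must be free in its binding domain.
Binding domain of *him₆*: the embedded TP, whose subject is Victor₂.
*Samir₁* c-commands the pronoun but from outside its binding domain, and is not c-commanded by it → coindexation permitted.
*Victor₂* c-commands the pronoun within its binding domain → coindexation would violate Principle B.
*Stefan₃*: the pronoun c-commands this R-expression → coindexation would violate Principle C on *Stefan₃*.
*Mateo₄* and the pronoun do not c-command one another → neither Principle B nor Principle C is at stake; coindexation permitted.
*Omar₅* and the pronoun do not c-command one another → neither Principle B nor Principle C is at stake; coindexation permitted.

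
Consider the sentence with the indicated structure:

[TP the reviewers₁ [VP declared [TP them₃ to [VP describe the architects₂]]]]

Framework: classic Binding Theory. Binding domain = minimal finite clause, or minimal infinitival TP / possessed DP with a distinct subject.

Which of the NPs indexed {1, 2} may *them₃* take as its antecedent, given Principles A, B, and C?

none

*them* is a pronoun, so Principle B applies: it must be free in its binding domain.
Binding domain of *them₃*: the matrix TP, whose subject is the reviewers₁.
*the reviewers₁* c-commands the pronoun within its binding domain → coindexation would violate Principle B.
*the architects₂*: the pronoun c-commands this R-expression → coindexation would violate Principle C on *the architects₂*.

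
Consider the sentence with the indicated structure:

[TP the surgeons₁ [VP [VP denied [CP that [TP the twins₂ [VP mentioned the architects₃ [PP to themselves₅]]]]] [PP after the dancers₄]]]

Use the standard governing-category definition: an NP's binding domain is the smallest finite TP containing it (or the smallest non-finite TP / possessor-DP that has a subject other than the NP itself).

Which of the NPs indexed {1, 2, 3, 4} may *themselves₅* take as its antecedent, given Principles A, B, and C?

{2, 3}

*themselves* is an anaphor, so Principle A applies: it must be bound in its binding domain.
Binding domain of *themselves₅*: the embedded TP, whose subject is the twins₂.
*the surgeons₁* c-commands the anaphor but is outside its binding domain → cannot satisfy Principle A.
*the twins₂* c-commands the anaphor within its binding domain → licit binder.
*the architects₃* c-commands the anaphor within its binding domain → licit binder.
*the dancers₄* does not c-command the anaphor → cannot bind it.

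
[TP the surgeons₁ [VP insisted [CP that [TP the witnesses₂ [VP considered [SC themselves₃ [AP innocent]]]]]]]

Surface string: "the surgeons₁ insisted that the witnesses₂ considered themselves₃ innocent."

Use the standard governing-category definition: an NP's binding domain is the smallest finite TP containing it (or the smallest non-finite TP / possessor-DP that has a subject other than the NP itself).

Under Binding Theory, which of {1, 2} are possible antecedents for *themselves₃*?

{2}

*themselves* is an anaphor, so Principle A applies: it must be bound in its binding domain.
Binding domain of *themselves₃*: the embedded TP, whose subject is the witnesses₂.
*the surgeons₁* c-commands the anaphor but is outside its binding domain → cannot satisfy Principle A.
*the witnesses₂* c-commands the anaphor within its binding domain → licit binder.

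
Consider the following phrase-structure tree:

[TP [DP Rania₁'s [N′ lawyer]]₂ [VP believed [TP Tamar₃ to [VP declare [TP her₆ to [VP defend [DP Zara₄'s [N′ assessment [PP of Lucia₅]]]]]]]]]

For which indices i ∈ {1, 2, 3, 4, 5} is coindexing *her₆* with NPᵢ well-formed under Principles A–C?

*her* is a pronoun, so Principle B applies: it must be free in its binding domain.
Binding domain of *her₆*: the embedded TP, whose subject is Tamar₃.
*Rania₁* and the pronoun do not c-command one another → neither Principle B nor Principle C is at stake; coindexation permitted.
*[Rania₁'s lawyer]₂* c-commands the pronoun but from outside its binding domain, and is not c-commanded by it → coindexation permitted.
*Tamar₃* c-commands the pronoun within its binding domain → coindexation would violate Principle B.
*Zara₄*: the pronoun c-commands this R-expression → coindexation would violate Principle C on *Zara₄*.
*Lucia₅*: the pronoun c-commands this R-expression → coindexation would violate Principle C on *Lucia₅*.

{1, 2}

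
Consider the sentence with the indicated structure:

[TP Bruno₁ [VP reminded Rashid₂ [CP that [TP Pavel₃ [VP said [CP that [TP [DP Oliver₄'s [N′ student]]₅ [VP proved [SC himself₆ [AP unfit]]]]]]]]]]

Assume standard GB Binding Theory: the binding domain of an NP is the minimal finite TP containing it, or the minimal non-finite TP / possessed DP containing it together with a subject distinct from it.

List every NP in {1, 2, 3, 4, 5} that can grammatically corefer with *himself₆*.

*himself* is an anaphor, so Principle A applies: it must be bound in its binding domain.
Binding domain of *himself₆*: the embedded TP, whose subject is [Oliver₄'s student]₅.
*Bruno₁* c-commands the anaphor but is outside its binding domain → cannot satisfy Principle A.
*Rashid₂* c-commands the anaphor but is outside its binding domain → cannot satisfy Principle A.
*Pavel₃* c-commands the anaphor but is outside its binding domain → cannot satisfy Principle A.
*Oliver₄* does not c-command the anaphor → cannot bind it.
*[Oliver₄'s student]₅* c-commands the anaphor within its binding domain → licit binder.

{5}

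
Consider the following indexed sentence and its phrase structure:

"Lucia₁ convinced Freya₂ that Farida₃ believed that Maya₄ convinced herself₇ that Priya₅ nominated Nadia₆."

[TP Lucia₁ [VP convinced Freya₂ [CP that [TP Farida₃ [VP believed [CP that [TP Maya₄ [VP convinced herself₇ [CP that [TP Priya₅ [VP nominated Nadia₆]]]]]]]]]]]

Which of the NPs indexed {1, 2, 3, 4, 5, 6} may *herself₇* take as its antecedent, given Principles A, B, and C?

*herself* is an anaphor, so Principle A applies: it must be bound in its binding domain.
Binding domain of *herself₇*: the embedded TP, whose subject is Maya₄.
*Lucia₁* c-commands the anaphor but is outside its binding domain → cannot satisfy Principle A.
*Freya₂* c-commands the anaphor but is outside its binding domain → cannot satisfy Principle A.
*Farida₃* c-commands the anaphor but is outside its binding domain → cannot satisfy Principle A.
*Maya₄* c-commands the anaphor within its binding domain → licit binder.
*Priya₅* does not c-command the anaphor → cannot bind it.
*Nadia₆* does not c-command the anaphor → cannot bind it.

{4}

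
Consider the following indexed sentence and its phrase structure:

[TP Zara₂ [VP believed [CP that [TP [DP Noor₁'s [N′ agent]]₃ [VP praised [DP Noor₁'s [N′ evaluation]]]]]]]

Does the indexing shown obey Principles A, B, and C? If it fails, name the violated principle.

grammatical

The two coindexed NPs are *Noor₁* and *Noor₁*.
*Noor₁* is an R-expression; no coindexed NP c-commands it, so Principle C holds.
*Noor₁* is an R-expression; *Noor₁* does not c-command it, and no other NP shares its index, so Principle C is satisfied.
All principles are respected.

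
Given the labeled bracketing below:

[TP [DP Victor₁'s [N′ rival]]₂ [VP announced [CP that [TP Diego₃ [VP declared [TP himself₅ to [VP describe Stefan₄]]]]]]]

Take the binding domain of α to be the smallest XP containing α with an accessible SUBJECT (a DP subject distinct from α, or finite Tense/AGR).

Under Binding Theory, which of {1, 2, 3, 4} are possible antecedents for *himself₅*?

{3}

*himself* is an anaphor, so Principle A applies: it must be bound in its binding domain.
Binding domain of *himself₅*: the embedded TP, whose subject is Diego₃.
*Victor₁* does not c-command the anaphor → cannot bind it.
*[Victor₁'s rival]₂* c-commands the anaphor but is outside its binding domain → cannot satisfy Principle A.
*Diego₃* c-commands the anaphor within its binding domain → licit binder.
*Stefan₄* does not c-command the anaphor → cannot bind it.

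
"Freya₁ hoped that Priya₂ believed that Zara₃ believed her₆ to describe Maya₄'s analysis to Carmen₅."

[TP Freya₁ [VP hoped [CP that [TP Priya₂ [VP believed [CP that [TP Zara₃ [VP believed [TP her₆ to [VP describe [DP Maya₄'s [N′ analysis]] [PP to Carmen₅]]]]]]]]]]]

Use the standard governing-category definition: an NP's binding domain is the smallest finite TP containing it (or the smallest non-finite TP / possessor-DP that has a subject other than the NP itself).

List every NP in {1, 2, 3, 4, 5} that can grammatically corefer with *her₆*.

{1, 2}

*her* is a pronoun, so Principle B applies: it must be free in its binding domain.
Binding domain of *her₆*: the embedded TP, whose subject is Zara₃.
*Freya₁* c-commands the pronoun but from outside its binding domain, and is not c-commanded by it → coindexation permitted.
*Priya₂* c-commands the pronoun but from outside its binding domain, and is not c-commanded by it → coindexation permitted.
*Zara₃* c-commands the pronoun within its binding domain → coindexation would violate Principle B.
*Maya₄*: the pronoun c-commands this R-expression → coindexation would violate Principle C on *Maya₄*.
*Carmen₅*: the pronoun c-commands this R-expression → coindexation would violate Principle C on *Carmen₅*.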